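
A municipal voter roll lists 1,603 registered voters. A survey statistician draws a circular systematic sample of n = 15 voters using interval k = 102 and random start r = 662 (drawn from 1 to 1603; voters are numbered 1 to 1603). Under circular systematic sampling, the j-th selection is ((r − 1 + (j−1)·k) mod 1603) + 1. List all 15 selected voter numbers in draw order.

662, 764, 866, 968, 1070, 1172, 1274, 1376, 1478, 1580, 79, 181, 283, 385, 487

Selection 1: 662
Selection 2: 662 + 102 = 764
Selection 3: 764 + 102 = 866
Selection 4: 866 + 102 = 968
Selection 5: 968 + 102 = 1070
Selection 6: 1070 + 102 = 1172
Selection 7: 1172 + 102 = 1274
Selection 8: 1274 + 102 = 1376
Selection 9: 1376 + 102 = 1478
Selection 10: 1478 + 102 = 1580
Selection 11: 1580 + 102 = 1682 → 1682 − 1603 = 79
Selection 12: 79 + 102 = 181
Selection 13: 181 + 102 = 283
Selection 14: 283 + 102 = 385
Selection 15: 385 + 102 = 487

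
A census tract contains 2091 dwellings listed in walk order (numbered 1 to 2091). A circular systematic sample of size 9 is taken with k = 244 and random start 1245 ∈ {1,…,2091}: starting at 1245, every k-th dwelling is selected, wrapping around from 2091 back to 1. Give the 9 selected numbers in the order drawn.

Selection 1: 1245
Selection 2: 1245 + 244 = 1489
Selection 3: 1489 + 244 = 1733
Selection 4: 1733 + 244 = 1977
Selection 5: 1977 + 244 = 2221 → 2221 − 2091 = 130
Selection 6: 130 + 244 = 374
Selection 7: 374 + 244 = 618
Selection 8: 618 + 244 = 862
Selection 9: 862 + 244 = 1106

1245, 1489, 1733, 1977, 130, 374, 618, 862, 1106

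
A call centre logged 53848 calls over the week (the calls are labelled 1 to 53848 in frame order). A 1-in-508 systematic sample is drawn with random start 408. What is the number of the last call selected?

53748

k = 508
106th selection = r + (106−1)·k = 408 + 105×508 = 408 + 53340 = 53748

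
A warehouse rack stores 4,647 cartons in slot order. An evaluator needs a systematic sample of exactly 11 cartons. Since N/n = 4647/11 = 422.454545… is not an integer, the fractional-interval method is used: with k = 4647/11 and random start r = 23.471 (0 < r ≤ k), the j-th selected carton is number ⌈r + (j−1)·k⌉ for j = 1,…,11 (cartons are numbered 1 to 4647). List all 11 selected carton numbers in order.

24, 446, 869, 1291, 1714, 2136, 2559, 2981, 3404, 3826, 4249

j=1: r + 0k = 23.471 → ⌈·⌉ = 24
j=2: r + 1k = 445.925545… → ⌈·⌉ = 446
j=3: r + 2k = 868.380090… → ⌈·⌉ = 869
j=4: r + 3k = 1290.834636… → ⌈·⌉ = 1291
j=5: r + 4k = 1713.289181… → ⌈·⌉ = 1714
j=6: r + 5k = 2135.743727… → ⌈·⌉ = 2136
j=7: r + 6k = 2558.198272… → ⌈·⌉ = 2559
j=8: r + 7k = 2980.652818… → ⌈·⌉ = 2981
j=9: r + 8k = 3403.107363… → ⌈·⌉ = 3404
j=10: r + 9k = 3825.561909… → ⌈·⌉ = 3826
j=11: r + 10k = 4248.016454… → ⌈·⌉ = 4249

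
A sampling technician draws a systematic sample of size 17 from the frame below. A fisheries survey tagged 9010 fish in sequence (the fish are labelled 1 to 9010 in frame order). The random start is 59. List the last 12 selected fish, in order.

k = N/n = 9010/17 = 530
6th selection = 59 + 5×530 = 2709
7th: 2709 + 530 = 3239
8th: 3239 + 530 = 3769
9th: 3769 + 530 = 4299
10th: 4299 + 530 = 4829
11th: 4829 + 530 = 5359
12th: 5359 + 530 = 5889
13th: 5889 + 530 = 6419
14th: 6419 + 530 = 6949
15th: 6949 + 530 = 7479
16th: 7479 + 530 = 8009
17th: 8009 + 530 = 8539

2709, 3239, 3769, 4299, 4829, 5359, 5889, 6419, 6949, 7479, 8009, 8539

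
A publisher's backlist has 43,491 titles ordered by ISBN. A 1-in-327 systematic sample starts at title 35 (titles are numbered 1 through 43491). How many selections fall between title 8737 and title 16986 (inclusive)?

25

k = 327
First selection ≥ 8737: 35 + ⌈(8737−35)/327⌉·327 = 35 + 27×327 = 8864
Last selection ≤ 16986: 35 + ⌊(16986−35)/327⌋·327 = 35 + 51×327 = 16712
Count = 51 − 27 + 1 = 25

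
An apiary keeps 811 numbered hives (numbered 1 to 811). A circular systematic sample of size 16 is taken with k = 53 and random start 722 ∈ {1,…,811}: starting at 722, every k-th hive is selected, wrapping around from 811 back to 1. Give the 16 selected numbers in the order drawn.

722, 775, 17, 70, 123, 176, 229, 282, 335, 388, 441, 494, 547, 600, 653, 706

Selection 1: 722
Selection 2: 722 + 53 = 775
Selection 3: 775 + 53 = 828 → 828 − 811 = 17
Selection 4: 17 + 53 = 70
Selection 5: 70 + 53 = 123
Selection 6: 123 + 53 = 176
Selection 7: 176 + 53 = 229
Selection 8: 229 + 53 = 282
Selection 9: 282 + 53 = 335
Selection 10: 335 + 53 = 388
Selection 11: 388 + 53 = 441
Selection 12: 441 + 53 = 494
Selection 13: 494 + 53 = 547
Selection 14: 547 + 53 = 600
Selection 15: 600 + 53 = 653
Selection 16: 653 + 53 = 706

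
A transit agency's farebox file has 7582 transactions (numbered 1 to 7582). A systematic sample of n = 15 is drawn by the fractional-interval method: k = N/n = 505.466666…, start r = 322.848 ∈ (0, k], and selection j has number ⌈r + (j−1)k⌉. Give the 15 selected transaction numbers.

323, 829, 1334, 1840, 2345, 2851, 3356, 3862, 4367, 4873, 5378, 5883, 6389, 6894, 7400

j=1: r + 0k = 322.848 → ⌈·⌉ = 323
j=2: r + 1k = 828.314666… → ⌈·⌉ = 829
j=3: r + 2k = 1333.781333… → ⌈·⌉ = 1334
j=4: r + 3k = 1839.248 → ⌈·⌉ = 1840
j=5: r + 4k = 2344.714666… → ⌈·⌉ = 2345
j=6: r + 5k = 2850.181333… → ⌈·⌉ = 2851
j=7: r + 6k = 3355.648 → ⌈·⌉ = 3356
j=8: r + 7k = 3861.114666… → ⌈·⌉ = 3862
j=9: r + 8k = 4366.581333… → ⌈·⌉ = 4367
j=10: r + 9k = 4872.048 → ⌈·⌉ = 4873
j=11: r + 10k = 5377.514666… → ⌈·⌉ = 5378
j=12: r + 11k = 5882.981333… → ⌈·⌉ = 5883
j=13: r + 12k = 6388.448 → ⌈·⌉ = 6389
j=14: r + 13k = 6893.914666… → ⌈·⌉ = 6894
j=15: r + 14k = 7399.381333… → ⌈·⌉ = 7400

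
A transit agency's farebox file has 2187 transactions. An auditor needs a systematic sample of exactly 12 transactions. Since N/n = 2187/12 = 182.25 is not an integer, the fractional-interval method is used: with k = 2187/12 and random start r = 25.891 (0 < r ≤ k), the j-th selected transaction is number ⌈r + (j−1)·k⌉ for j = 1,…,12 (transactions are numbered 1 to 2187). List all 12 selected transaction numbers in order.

j=1: r + 0k = 25.891 → ⌈·⌉ = 26
j=2: r + 1k = 208.141 → ⌈·⌉ = 209
j=3: r + 2k = 390.391 → ⌈·⌉ = 391
j=4: r + 3k = 572.641 → ⌈·⌉ = 573
j=5: r + 4k = 754.891 → ⌈·⌉ = 755
j=6: r + 5k = 937.141 → ⌈·⌉ = 938
j=7: r + 6k = 1119.391 → ⌈·⌉ = 1120
j=8: r + 7k = 1301.641 → ⌈·⌉ = 1302
j=9: r + 8k = 1483.891 → ⌈·⌉ = 1484
j=10: r + 9k = 1666.141 → ⌈·⌉ = 1667
j=11: r + 10k = 1848.391 → ⌈·⌉ = 1849
j=12: r + 11k = 2030.641 → ⌈·⌉ = 2031

26, 209, 391, 573, 755, 938, 1120, 1302, 1484, 1667, 1849, 2031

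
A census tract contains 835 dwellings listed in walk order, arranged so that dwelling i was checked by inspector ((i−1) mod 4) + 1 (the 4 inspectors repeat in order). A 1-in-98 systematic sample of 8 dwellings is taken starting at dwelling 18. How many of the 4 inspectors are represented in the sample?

2

Consecutive selections differ by k = 98, so their inspector numbers differ by 98 mod 4 = 2.
gcd(98, 4) = 2, so the sample visits 4/2 = 2 distinct residues mod 4.
Start 18 is inspector 2; the inspectors hit are 2, 4.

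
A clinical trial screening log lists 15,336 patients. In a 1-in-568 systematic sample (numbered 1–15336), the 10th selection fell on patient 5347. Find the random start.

k = 568
r = 5347 − (10−1)×568 = 5347 − 5112 = 235

235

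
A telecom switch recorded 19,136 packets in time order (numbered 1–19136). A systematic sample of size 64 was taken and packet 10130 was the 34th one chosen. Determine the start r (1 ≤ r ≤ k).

k = 19136/64 = 299
r = 10130 − (34−1)×299 = 10130 − 9867 = 263

263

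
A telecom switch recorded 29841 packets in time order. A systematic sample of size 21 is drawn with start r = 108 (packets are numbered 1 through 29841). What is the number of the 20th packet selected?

27107

k = 29841/21 = 1421
20th selection = r + (20−1)·k = 108 + 19×1421 = 108 + 26999 = 27107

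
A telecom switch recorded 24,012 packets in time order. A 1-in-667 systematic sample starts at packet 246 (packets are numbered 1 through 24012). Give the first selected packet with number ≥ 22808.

22924

k = 667
Steps past start: ⌈(22808 − 246)/667⌉ = ⌈22562/667⌉ = 34
Selected packet: 246 + 34×667 = 22924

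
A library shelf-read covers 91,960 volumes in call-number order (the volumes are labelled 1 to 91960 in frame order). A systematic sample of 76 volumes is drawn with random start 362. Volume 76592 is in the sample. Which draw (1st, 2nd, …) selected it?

64

k = 91960/76 = 1210
position = (76592 − 362)/1210 + 1 = 76230/1210 + 1 = 63 + 1 = 64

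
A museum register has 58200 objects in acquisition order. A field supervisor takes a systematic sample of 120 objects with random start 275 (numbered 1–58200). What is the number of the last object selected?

57990

k = 58200/120 = 485
120th selection = r + (120−1)·k = 275 + 119×485 = 275 + 57715 = 57990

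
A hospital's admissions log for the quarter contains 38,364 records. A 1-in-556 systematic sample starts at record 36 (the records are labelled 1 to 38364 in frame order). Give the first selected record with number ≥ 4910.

k = 556
Steps past start: ⌈(4910 − 36)/556⌉ = ⌈4874/556⌉ = 9
Selected record: 36 + 9×556 = 5040

5040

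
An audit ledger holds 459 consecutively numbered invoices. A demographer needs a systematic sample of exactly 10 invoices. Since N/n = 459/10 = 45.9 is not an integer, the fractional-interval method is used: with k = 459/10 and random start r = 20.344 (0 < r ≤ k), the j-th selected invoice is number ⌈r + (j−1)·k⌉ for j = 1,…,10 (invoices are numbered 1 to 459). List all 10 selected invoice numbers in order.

j=1: r + 0k = 20.344 → ⌈·⌉ = 21
j=2: r + 1k = 66.244 → ⌈·⌉ = 67
j=3: r + 2k = 112.144 → ⌈·⌉ = 113
j=4: r + 3k = 158.044 → ⌈·⌉ = 159
j=5: r + 4k = 203.944 → ⌈·⌉ = 204
j=6: r + 5k = 249.844 → ⌈·⌉ = 250
j=7: r + 6k = 295.744 → ⌈·⌉ = 296
j=8: r + 7k = 341.644 → ⌈·⌉ = 342
j=9: r + 8k = 387.544 → ⌈·⌉ = 388
j=10: r + 9k = 433.444 → ⌈·⌉ = 434

21, 67, 113, 159, 204, 250, 296, 342, 388, 434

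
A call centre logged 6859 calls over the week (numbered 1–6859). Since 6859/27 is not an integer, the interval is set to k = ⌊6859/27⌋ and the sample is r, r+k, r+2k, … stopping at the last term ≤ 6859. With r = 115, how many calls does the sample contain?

27

k = ⌊6859/27⌋ = 254
Achieved size = ⌊(6859 − 115)/254⌋ + 1 = ⌊6744/254⌋ + 1 = 26 + 1 = 27
(last selection: 115 + 26×254 = 6719 ≤ 6859; next would be 6973 > 6859)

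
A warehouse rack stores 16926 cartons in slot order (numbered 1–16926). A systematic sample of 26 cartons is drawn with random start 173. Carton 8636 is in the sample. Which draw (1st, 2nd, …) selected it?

k = 16926/26 = 651
position = (8636 − 173)/651 + 1 = 8463/651 + 1 = 13 + 1 = 14

14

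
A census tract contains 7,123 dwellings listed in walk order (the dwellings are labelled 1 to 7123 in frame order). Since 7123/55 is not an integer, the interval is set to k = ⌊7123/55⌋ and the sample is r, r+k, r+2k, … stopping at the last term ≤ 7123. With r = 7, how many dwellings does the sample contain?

56

k = ⌊7123/55⌋ = 129
Achieved size = ⌊(7123 − 7)/129⌋ + 1 = ⌊7116/129⌋ + 1 = 55 + 1 = 56
(last selection: 7 + 55×129 = 7102 ≤ 7123; next would be 7231 > 7123)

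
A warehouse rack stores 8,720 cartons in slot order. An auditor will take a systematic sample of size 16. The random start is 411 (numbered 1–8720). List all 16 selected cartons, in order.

k = N/n = 8720/16 = 545
carton 1: 411
carton 2: 411 + 545 = 956
carton 3: 956 + 545 = 1501
carton 4: 1501 + 545 = 2046
carton 5: 2046 + 545 = 2591
carton 6: 2591 + 545 = 3136
carton 7: 3136 + 545 = 3681
carton 8: 3681 + 545 = 4226
carton 9: 4226 + 545 = 4771
carton 10: 4771 + 545 = 5316
carton 11: 5316 + 545 = 5861
carton 12: 5861 + 545 = 6406
carton 13: 6406 + 545 = 6951
carton 14: 6951 + 545 = 7496
carton 15: 7496 + 545 = 8041
carton 16: 8041 + 545 = 8586

411, 956, 1501, 2046, 2591, 3136, 3681, 4226, 4771, 5316, 5861, 6406, 6951, 7496, 8041, 8586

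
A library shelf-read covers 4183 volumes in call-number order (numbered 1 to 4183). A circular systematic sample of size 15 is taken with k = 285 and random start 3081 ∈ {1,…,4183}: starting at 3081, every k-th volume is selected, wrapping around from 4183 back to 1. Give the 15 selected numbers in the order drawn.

3081, 3366, 3651, 3936, 38, 323, 608, 893, 1178, 1463, 1748, 2033, 2318, 2603, 2888

Selection 1: 3081
Selection 2: 3081 + 285 = 3366
Selection 3: 3366 + 285 = 3651
Selection 4: 3651 + 285 = 3936
Selection 5: 3936 + 285 = 4221 → 4221 − 4183 = 38
Selection 6: 38 + 285 = 323
Selection 7: 323 + 285 = 608
Selection 8: 608 + 285 = 893
Selection 9: 893 + 285 = 1178
Selection 10: 1178 + 285 = 1463
Selection 11: 1463 + 285 = 1748
Selection 12: 1748 + 285 = 2033
Selection 13: 2033 + 285 = 2318
Selection 14: 2318 + 285 = 2603
Selection 15: 2603 + 285 = 2888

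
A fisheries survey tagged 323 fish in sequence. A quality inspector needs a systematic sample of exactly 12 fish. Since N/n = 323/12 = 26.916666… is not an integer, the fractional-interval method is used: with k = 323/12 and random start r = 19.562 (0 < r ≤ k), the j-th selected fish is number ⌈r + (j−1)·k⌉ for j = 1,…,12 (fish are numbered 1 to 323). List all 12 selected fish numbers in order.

j=1: r + 0k = 19.562 → ⌈·⌉ = 20
j=2: r + 1k = 46.478666… → ⌈·⌉ = 47
j=3: r + 2k = 73.395333… → ⌈·⌉ = 74
j=4: r + 3k = 100.312 → ⌈·⌉ = 101
j=5: r + 4k = 127.228666… → ⌈·⌉ = 128
j=6: r + 5k = 154.145333… → ⌈·⌉ = 155
j=7: r + 6k = 181.062 → ⌈·⌉ = 182
j=8: r + 7k = 207.978666… → ⌈·⌉ = 208
j=9: r + 8k = 234.895333… → ⌈·⌉ = 235
j=10: r + 9k = 261.812 → ⌈·⌉ = 262
j=11: r + 10k = 288.728666… → ⌈·⌉ = 289
j=12: r + 11k = 315.645333… → ⌈·⌉ = 316

20, 47, 74, 101, 128, 155, 182, 208, 235, 262, 289, 316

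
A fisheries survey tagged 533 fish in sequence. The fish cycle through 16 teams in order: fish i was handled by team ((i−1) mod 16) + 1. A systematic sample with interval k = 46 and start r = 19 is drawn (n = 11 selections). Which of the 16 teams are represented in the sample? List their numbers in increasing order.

1, 3, 5, 7, 9, 11, 13, 15

Consecutive selections differ by k = 46, so their team numbers differ by 46 mod 16 = 14.
gcd(46, 16) = 2, so the sample visits 16/2 = 8 distinct residues mod 16.
Start 19 is team 3; the teams hit are 1, 3, 5, 7, 9, 11, 13, 15.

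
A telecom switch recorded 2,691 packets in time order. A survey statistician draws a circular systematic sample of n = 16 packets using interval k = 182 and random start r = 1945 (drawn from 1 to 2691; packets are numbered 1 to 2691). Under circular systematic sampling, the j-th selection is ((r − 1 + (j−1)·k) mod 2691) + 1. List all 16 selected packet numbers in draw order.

1945, 2127, 2309, 2491, 2673, 164, 346, 528, 710, 892, 1074, 1256, 1438, 1620, 1802, 1984

Selection 1: 1945
Selection 2: 1945 + 182 = 2127
Selection 3: 2127 + 182 = 2309
Selection 4: 2309 + 182 = 2491
Selection 5: 2491 + 182 = 2673
Selection 6: 2673 + 182 = 2855 → 2855 − 2691 = 164
Selection 7: 164 + 182 = 346
Selection 8: 346 + 182 = 528
Selection 9: 528 + 182 = 710
Selection 10: 710 + 182 = 892
Selection 11: 892 + 182 = 1074
Selection 12: 1074 + 182 = 1256
Selection 13: 1256 + 182 = 1438
Selection 14: 1438 + 182 = 1620
Selection 15: 1620 + 182 = 1802
Selection 16: 1802 + 182 = 1984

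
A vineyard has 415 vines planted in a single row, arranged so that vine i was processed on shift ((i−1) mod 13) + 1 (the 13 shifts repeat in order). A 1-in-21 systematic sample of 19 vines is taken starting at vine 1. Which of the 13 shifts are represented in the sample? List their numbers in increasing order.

Consecutive selections differ by k = 21, so their shift numbers differ by 21 mod 13 = 8.
gcd(21, 13) = 1, so the sample visits 13/1 = 13 distinct residues mod 13.
Start 1 is shift 1; the shifts hit are 1, 2, 3, 4, 5, 6, 7, 8, 9, 10, 11, 12, 13.

1, 2, 3, 4, 5, 6, 7, 8, 9, 10, 11, 12, 13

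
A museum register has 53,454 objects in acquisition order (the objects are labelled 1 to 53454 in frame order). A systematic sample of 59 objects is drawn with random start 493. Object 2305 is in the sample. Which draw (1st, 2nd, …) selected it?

k = 53454/59 = 906
position = (2305 − 493)/906 + 1 = 1812/906 + 1 = 2 + 1 = 3

3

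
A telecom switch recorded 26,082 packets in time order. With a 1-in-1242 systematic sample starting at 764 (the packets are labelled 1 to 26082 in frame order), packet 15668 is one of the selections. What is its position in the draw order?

13

k = 1242
position = (15668 − 764)/1242 + 1 = 14904/1242 + 1 = 12 + 1 = 13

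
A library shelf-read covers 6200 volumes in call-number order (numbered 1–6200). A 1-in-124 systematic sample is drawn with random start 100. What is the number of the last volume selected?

k = 124
50th selection = r + (50−1)·k = 100 + 49×124 = 100 + 6076 = 6176

6176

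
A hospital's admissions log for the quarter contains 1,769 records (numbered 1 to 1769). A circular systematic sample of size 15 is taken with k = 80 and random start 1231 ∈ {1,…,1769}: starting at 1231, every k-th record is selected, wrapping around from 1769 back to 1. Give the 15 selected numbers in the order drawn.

Selection 1: 1231
Selection 2: 1231 + 80 = 1311
Selection 3: 1311 + 80 = 1391
Selection 4: 1391 + 80 = 1471
Selection 5: 1471 + 80 = 1551
Selection 6: 1551 + 80 = 1631
Selection 7: 1631 + 80 = 1711
Selection 8: 1711 + 80 = 1791 → 1791 − 1769 = 22
Selection 9: 22 + 80 = 102
Selection 10: 102 + 80 = 182
Selection 11: 182 + 80 = 262
Selection 12: 262 + 80 = 342
Selection 13: 342 + 80 = 422
Selection 14: 422 + 80 = 502
Selection 15: 502 + 80 = 582

1231, 1311, 1391, 1471, 1551, 1631, 1711, 22, 102, 182, 262, 342, 422, 502, 582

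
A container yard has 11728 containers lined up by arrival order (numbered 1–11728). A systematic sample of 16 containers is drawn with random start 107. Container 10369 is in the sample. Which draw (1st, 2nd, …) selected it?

k = 11728/16 = 733
position = (10369 − 107)/733 + 1 = 10262/733 + 1 = 14 + 1 = 15

15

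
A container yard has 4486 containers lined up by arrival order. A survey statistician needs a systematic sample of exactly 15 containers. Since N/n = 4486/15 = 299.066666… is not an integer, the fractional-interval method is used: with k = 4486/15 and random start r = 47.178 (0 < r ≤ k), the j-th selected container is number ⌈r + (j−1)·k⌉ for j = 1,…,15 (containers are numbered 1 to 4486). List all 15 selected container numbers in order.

48, 347, 646, 945, 1244, 1543, 1842, 2141, 2440, 2739, 3038, 3337, 3636, 3936, 4235

j=1: r + 0k = 47.178 → ⌈·⌉ = 48
j=2: r + 1k = 346.244666… → ⌈·⌉ = 347
j=3: r + 2k = 645.311333… → ⌈·⌉ = 646
j=4: r + 3k = 944.378 → ⌈·⌉ = 945
j=5: r + 4k = 1243.444666… → ⌈·⌉ = 1244
j=6: r + 5k = 1542.511333… → ⌈·⌉ = 1543
j=7: r + 6k = 1841.578 → ⌈·⌉ = 1842
j=8: r + 7k = 2140.644666… → ⌈·⌉ = 2141
j=9: r + 8k = 2439.711333… → ⌈·⌉ = 2440
j=10: r + 9k = 2738.778 → ⌈·⌉ = 2739
j=11: r + 10k = 3037.844666… → ⌈·⌉ = 3038
j=12: r + 11k = 3336.911333… → ⌈·⌉ = 3337
j=13: r + 12k = 3635.978 → ⌈·⌉ = 3636
j=14: r + 13k = 3935.044666… → ⌈·⌉ = 3936
j=15: r + 14k = 4234.111333… → ⌈·⌉ = 4235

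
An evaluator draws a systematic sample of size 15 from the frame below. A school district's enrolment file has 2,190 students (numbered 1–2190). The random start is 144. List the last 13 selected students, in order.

k = N/n = 2190/15 = 146
3rd selection = 144 + 2×146 = 436
4th: 436 + 146 = 582
5th: 582 + 146 = 728
6th: 728 + 146 = 874
7th: 874 + 146 = 1020
8th: 1020 + 146 = 1166
9th: 1166 + 146 = 1312
10th: 1312 + 146 = 1458
11th: 1458 + 146 = 1604
12th: 1604 + 146 = 1750
13th: 1750 + 146 = 1896
14th: 1896 + 146 = 2042
15th: 2042 + 146 = 2188

436, 582, 728, 874, 1020, 1166, 1312, 1458, 1604, 1750, 1896, 2042, 2188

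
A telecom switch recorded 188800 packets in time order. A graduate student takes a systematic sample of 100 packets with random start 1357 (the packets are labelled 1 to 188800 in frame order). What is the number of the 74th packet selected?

139181

k = 188800/100 = 1888
74th selection = r + (74−1)·k = 1357 + 73×1888 = 1357 + 137824 = 139181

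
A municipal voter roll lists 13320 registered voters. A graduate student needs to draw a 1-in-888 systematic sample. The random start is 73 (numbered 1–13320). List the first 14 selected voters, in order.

73, 961, 1849, 2737, 3625, 4513, 5401, 6289, 7177, 8065, 8953, 9841, 10729, 11617

voter 1: 73
voter 2: 73 + 888 = 961
voter 3: 961 + 888 = 1849
voter 4: 1849 + 888 = 2737
voter 5: 2737 + 888 = 3625
voter 6: 3625 + 888 = 4513
voter 7: 4513 + 888 = 5401
voter 8: 5401 + 888 = 6289
voter 9: 6289 + 888 = 7177
voter 10: 7177 + 888 = 8065
voter 11: 8065 + 888 = 8953
voter 12: 8953 + 888 = 9841
voter 13: 9841 + 888 = 10729
voter 14: 10729 + 888 = 11617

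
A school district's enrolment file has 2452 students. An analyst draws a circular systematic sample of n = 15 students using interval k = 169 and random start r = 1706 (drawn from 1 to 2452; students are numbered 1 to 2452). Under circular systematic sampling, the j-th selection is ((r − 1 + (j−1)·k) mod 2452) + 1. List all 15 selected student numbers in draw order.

Selection 1: 1706
Selection 2: 1706 + 169 = 1875
Selection 3: 1875 + 169 = 2044
Selection 4: 2044 + 169 = 2213
Selection 5: 2213 + 169 = 2382
Selection 6: 2382 + 169 = 2551 → 2551 − 2452 = 99
Selection 7: 99 + 169 = 268
Selection 8: 268 + 169 = 437
Selection 9: 437 + 169 = 606
Selection 10: 606 + 169 = 775
Selection 11: 775 + 169 = 944
Selection 12: 944 + 169 = 1113
Selection 13: 1113 + 169 = 1282
Selection 14: 1282 + 169 = 1451
Selection 15: 1451 + 169 = 1620

1706, 1875, 2044, 2213, 2382, 99, 268, 437, 606, 775, 944, 1113, 1282, 1451, 1620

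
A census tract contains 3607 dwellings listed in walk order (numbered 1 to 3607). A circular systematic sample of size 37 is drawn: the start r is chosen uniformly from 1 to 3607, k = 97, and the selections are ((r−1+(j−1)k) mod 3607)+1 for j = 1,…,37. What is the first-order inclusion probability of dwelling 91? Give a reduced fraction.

37/3607

For each position j, as r ranges over 1…3607 the j-th selection hits every dwelling exactly once, so dwelling 91 is selected for exactly 37 of the 3607 starts.
Inclusion probability = 37/3607.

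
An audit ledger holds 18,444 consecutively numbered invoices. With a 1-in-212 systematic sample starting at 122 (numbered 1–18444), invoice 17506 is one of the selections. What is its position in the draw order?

83

k = 212
position = (17506 − 122)/212 + 1 = 17384/212 + 1 = 82 + 1 = 83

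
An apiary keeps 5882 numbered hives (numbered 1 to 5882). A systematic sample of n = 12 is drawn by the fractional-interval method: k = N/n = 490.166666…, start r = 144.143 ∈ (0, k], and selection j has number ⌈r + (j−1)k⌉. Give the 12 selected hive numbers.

145, 635, 1125, 1615, 2105, 2595, 3086, 3576, 4066, 4556, 5046, 5536

j=1: r + 0k = 144.143 → ⌈·⌉ = 145
j=2: r + 1k = 634.309666… → ⌈·⌉ = 635
j=3: r + 2k = 1124.476333… → ⌈·⌉ = 1125
j=4: r + 3k = 1614.643 → ⌈·⌉ = 1615
j=5: r + 4k = 2104.809666… → ⌈·⌉ = 2105
j=6: r + 5k = 2594.976333… → ⌈·⌉ = 2595
j=7: r + 6k = 3085.143 → ⌈·⌉ = 3086
j=8: r + 7k = 3575.309666… → ⌈·⌉ = 3576
j=9: r + 8k = 4065.476333… → ⌈·⌉ = 4066
j=10: r + 9k = 4555.643 → ⌈·⌉ = 4556
j=11: r + 10k = 5045.809666… → ⌈·⌉ = 5046
j=12: r + 11k = 5535.976333… → ⌈·⌉ = 5536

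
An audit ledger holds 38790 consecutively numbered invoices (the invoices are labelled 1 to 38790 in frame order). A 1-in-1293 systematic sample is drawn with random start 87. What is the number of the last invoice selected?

k = 1293
30th selection = r + (30−1)·k = 87 + 29×1293 = 87 + 37497 = 37584

37584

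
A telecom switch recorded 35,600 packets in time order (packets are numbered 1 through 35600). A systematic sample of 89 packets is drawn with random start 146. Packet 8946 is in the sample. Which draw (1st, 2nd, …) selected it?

23

k = 35600/89 = 400
position = (8946 − 146)/400 + 1 = 8800/400 + 1 = 22 + 1 = 23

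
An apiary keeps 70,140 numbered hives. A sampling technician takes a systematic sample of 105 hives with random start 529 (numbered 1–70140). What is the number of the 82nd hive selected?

54637

k = 70140/105 = 668
82nd selection = r + (82−1)·k = 529 + 81×668 = 529 + 54108 = 54637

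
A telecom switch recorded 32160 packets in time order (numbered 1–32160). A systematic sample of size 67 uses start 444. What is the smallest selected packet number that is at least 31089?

k = 32160/67 = 480
Steps past start: ⌈(31089 − 444)/480⌉ = ⌈30645/480⌉ = 64
Selected packet: 444 + 64×480 = 31164

31164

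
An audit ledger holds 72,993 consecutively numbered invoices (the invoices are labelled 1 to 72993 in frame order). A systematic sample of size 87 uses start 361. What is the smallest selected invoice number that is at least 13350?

k = 72993/87 = 839
Steps past start: ⌈(13350 − 361)/839⌉ = ⌈12989/839⌉ = 16
Selected invoice: 361 + 16×839 = 13785

13785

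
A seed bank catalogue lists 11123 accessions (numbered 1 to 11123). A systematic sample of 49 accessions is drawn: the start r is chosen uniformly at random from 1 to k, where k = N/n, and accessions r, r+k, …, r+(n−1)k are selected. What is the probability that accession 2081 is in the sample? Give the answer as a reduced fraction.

k = 11123/49 = 227.
Accession 2081 is selected iff r ≡ 2081 (mod 227); exactly one such r in {1,…,227}.
Inclusion probability = 1/227.

1/227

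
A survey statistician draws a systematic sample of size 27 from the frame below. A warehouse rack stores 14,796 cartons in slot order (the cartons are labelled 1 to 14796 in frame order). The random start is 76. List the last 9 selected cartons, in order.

9940, 10488, 11036, 11584, 12132, 12680, 13228, 13776, 14324

k = N/n = 14796/27 = 548
19th selection = 76 + 18×548 = 9940
20th: 9940 + 548 = 10488
21st: 10488 + 548 = 11036
22nd: 11036 + 548 = 11584
23rd: 11584 + 548 = 12132
24th: 12132 + 548 = 12680
25th: 12680 + 548 = 13228
26th: 13228 + 548 = 13776
27th: 13776 + 548 = 14324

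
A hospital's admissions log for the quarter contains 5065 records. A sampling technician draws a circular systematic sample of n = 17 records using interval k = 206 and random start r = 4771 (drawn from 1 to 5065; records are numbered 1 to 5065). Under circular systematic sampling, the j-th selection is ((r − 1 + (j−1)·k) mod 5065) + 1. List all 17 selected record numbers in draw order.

Selection 1: 4771
Selection 2: 4771 + 206 = 4977
Selection 3: 4977 + 206 = 5183 → 5183 − 5065 = 118
Selection 4: 118 + 206 = 324
Selection 5: 324 + 206 = 530
Selection 6: 530 + 206 = 736
Selection 7: 736 + 206 = 942
Selection 8: 942 + 206 = 1148
Selection 9: 1148 + 206 = 1354
Selection 10: 1354 + 206 = 1560
Selection 11: 1560 + 206 = 1766
Selection 12: 1766 + 206 = 1972
Selection 13: 1972 + 206 = 2178
Selection 14: 2178 + 206 = 2384
Selection 15: 2384 + 206 = 2590
Selection 16: 2590 + 206 = 2796
Selection 17: 2796 + 206 = 3002

4771, 4977, 118, 324, 530, 736, 942, 1148, 1354, 1560, 1766, 1972, 2178, 2384, 2590, 2796, 3002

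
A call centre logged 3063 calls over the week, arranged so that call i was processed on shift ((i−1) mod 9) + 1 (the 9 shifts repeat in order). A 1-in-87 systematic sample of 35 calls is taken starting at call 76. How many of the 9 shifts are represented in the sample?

3

Consecutive selections differ by k = 87, so their shift numbers differ by 87 mod 9 = 6.
gcd(87, 9) = 3, so the sample visits 9/3 = 3 distinct residues mod 9.
Start 76 is shift 4; the shifts hit are 1, 4, 7.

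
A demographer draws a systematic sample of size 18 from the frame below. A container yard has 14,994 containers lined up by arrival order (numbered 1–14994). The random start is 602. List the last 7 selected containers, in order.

9765, 10598, 11431, 12264, 13097, 13930, 14763

k = N/n = 14994/18 = 833
12th selection = 602 + 11×833 = 9765
13th: 9765 + 833 = 10598
14th: 10598 + 833 = 11431
15th: 11431 + 833 = 12264
16th: 12264 + 833 = 13097
17th: 13097 + 833 = 13930
18th: 13930 + 833 = 14763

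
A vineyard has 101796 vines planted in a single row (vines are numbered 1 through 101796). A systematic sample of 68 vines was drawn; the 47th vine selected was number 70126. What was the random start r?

k = 101796/68 = 1497
r = 70126 − (47−1)×1497 = 70126 − 68862 = 1264

1264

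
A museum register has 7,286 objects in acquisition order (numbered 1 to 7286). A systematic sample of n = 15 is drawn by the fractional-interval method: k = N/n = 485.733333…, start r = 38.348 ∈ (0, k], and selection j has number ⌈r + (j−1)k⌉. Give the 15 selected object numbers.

39, 525, 1010, 1496, 1982, 2468, 2953, 3439, 3925, 4410, 4896, 5382, 5868, 6353, 6839

j=1: r + 0k = 38.348 → ⌈·⌉ = 39
j=2: r + 1k = 524.081333… → ⌈·⌉ = 525
j=3: r + 2k = 1009.814666… → ⌈·⌉ = 1010
j=4: r + 3k = 1495.548 → ⌈·⌉ = 1496
j=5: r + 4k = 1981.281333… → ⌈·⌉ = 1982
j=6: r + 5k = 2467.014666… → ⌈·⌉ = 2468
j=7: r + 6k = 2952.748 → ⌈·⌉ = 2953
j=8: r + 7k = 3438.481333… → ⌈·⌉ = 3439
j=9: r + 8k = 3924.214666… → ⌈·⌉ = 3925
j=10: r + 9k = 4409.948 → ⌈·⌉ = 4410
j=11: r + 10k = 4895.681333… → ⌈·⌉ = 4896
j=12: r + 11k = 5381.414666… → ⌈·⌉ = 5382
j=13: r + 12k = 5867.148 → ⌈·⌉ = 5868
j=14: r + 13k = 6352.881333… → ⌈·⌉ = 6353
j=15: r + 14k = 6838.614666… → ⌈·⌉ = 6839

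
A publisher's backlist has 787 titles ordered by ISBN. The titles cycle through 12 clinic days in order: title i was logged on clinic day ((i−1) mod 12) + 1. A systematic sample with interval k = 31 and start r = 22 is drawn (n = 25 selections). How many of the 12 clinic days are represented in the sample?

12

Consecutive selections differ by k = 31, so their clinic day numbers differ by 31 mod 12 = 7.
gcd(31, 12) = 1, so the sample visits 12/1 = 12 distinct residues mod 12.
Start 22 is clinic day 10; the clinic days hit are 1, 2, 3, 4, 5, 6, 7, 8, 9, 10, 11, 12.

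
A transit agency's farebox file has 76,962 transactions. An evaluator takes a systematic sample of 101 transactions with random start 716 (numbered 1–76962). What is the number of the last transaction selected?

76916

k = 76962/101 = 762
101st selection = r + (101−1)·k = 716 + 100×762 = 716 + 76200 = 76916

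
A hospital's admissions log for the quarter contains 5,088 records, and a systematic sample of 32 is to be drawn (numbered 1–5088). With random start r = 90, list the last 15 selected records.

2793, 2952, 3111, 3270, 3429, 3588, 3747, 3906, 4065, 4224, 4383, 4542, 4701, 4860, 5019

k = N/n = 5088/32 = 159
18th selection = 90 + 17×159 = 2793
19th: 2793 + 159 = 2952
20th: 2952 + 159 = 3111
21st: 3111 + 159 = 3270
22nd: 3270 + 159 = 3429
23rd: 3429 + 159 = 3588
24th: 3588 + 159 = 3747
25th: 3747 + 159 = 3906
26th: 3906 + 159 = 4065
27th: 4065 + 159 = 4224
28th: 4224 + 159 = 4383
29th: 4383 + 159 = 4542
30th: 4542 + 159 = 4701
31st: 4701 + 159 = 4860
32nd: 4860 + 159 = 5019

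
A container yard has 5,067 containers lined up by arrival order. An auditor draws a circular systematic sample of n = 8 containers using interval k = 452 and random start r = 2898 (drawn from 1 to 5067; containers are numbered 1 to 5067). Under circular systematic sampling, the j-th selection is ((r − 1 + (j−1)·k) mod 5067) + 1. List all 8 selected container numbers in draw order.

2898, 3350, 3802, 4254, 4706, 91, 543, 995

Selection 1: 2898
Selection 2: 2898 + 452 = 3350
Selection 3: 3350 + 452 = 3802
Selection 4: 3802 + 452 = 4254
Selection 5: 4254 + 452 = 4706
Selection 6: 4706 + 452 = 5158 → 5158 − 5067 = 91
Selection 7: 91 + 452 = 543
Selection 8: 543 + 452 = 995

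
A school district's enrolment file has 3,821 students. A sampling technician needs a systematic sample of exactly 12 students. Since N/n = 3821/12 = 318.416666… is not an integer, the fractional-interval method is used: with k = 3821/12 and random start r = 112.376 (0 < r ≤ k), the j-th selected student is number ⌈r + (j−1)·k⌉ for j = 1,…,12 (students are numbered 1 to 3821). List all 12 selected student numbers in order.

113, 431, 750, 1068, 1387, 1705, 2023, 2342, 2660, 2979, 3297, 3615

j=1: r + 0k = 112.376 → ⌈·⌉ = 113
j=2: r + 1k = 430.792666… → ⌈·⌉ = 431
j=3: r + 2k = 749.209333… → ⌈·⌉ = 750
j=4: r + 3k = 1067.626 → ⌈·⌉ = 1068
j=5: r + 4k = 1386.042666… → ⌈·⌉ = 1387
j=6: r + 5k = 1704.459333… → ⌈·⌉ = 1705
j=7: r + 6k = 2022.876 → ⌈·⌉ = 2023
j=8: r + 7k = 2341.292666… → ⌈·⌉ = 2342
j=9: r + 8k = 2659.709333… → ⌈·⌉ = 2660
j=10: r + 9k = 2978.126 → ⌈·⌉ = 2979
j=11: r + 10k = 3296.542666… → ⌈·⌉ = 3297
j=12: r + 11k = 3614.959333… → ⌈·⌉ = 3615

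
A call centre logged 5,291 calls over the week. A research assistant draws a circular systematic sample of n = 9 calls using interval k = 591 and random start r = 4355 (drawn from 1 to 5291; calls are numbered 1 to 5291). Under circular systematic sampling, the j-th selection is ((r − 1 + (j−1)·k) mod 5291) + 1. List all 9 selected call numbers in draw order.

4355, 4946, 246, 837, 1428, 2019, 2610, 3201, 3792

Selection 1: 4355
Selection 2: 4355 + 591 = 4946
Selection 3: 4946 + 591 = 5537 → 5537 − 5291 = 246
Selection 4: 246 + 591 = 837
Selection 5: 837 + 591 = 1428
Selection 6: 1428 + 591 = 2019
Selection 7: 2019 + 591 = 2610
Selection 8: 2610 + 591 = 3201
Selection 9: 3201 + 591 = 3792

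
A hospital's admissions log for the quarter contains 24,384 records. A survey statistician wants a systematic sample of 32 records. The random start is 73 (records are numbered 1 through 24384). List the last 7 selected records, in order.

k = N/n = 24384/32 = 762
26th selection = 73 + 25×762 = 19123
27th: 19123 + 762 = 19885
28th: 19885 + 762 = 20647
29th: 20647 + 762 = 21409
30th: 21409 + 762 = 22171
31st: 22171 + 762 = 22933
32nd: 22933 + 762 = 23695

19123, 19885, 20647, 21409, 22171, 22933, 23695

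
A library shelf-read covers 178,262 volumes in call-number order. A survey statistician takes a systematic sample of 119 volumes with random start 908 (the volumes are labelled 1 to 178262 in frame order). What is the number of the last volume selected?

k = 178262/119 = 1498
119th selection = r + (119−1)·k = 908 + 118×1498 = 908 + 176764 = 177672

177672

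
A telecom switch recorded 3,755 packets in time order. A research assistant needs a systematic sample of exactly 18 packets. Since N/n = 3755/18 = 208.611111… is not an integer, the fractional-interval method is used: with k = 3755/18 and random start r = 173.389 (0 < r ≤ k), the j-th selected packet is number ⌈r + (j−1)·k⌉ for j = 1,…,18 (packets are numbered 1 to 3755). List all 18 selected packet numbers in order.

j=1: r + 0k = 173.389 → ⌈·⌉ = 174
j=2: r + 1k = 382.000111… → ⌈·⌉ = 383
j=3: r + 2k = 590.611222… → ⌈·⌉ = 591
j=4: r + 3k = 799.222333… → ⌈·⌉ = 800
j=5: r + 4k = 1007.833444… → ⌈·⌉ = 1008
j=6: r + 5k = 1216.444555… → ⌈·⌉ = 1217
j=7: r + 6k = 1425.055666… → ⌈·⌉ = 1426
j=8: r + 7k = 1633.666777… → ⌈·⌉ = 1634
j=9: r + 8k = 1842.277888… → ⌈·⌉ = 1843
j=10: r + 9k = 2050.889 → ⌈·⌉ = 2051
j=11: r + 10k = 2259.500111… → ⌈·⌉ = 2260
j=12: r + 11k = 2468.111222… → ⌈·⌉ = 2469
j=13: r + 12k = 2676.722333… → ⌈·⌉ = 2677
j=14: r + 13k = 2885.333444… → ⌈·⌉ = 2886
j=15: r + 14k = 3093.944555… → ⌈·⌉ = 3094
j=16: r + 15k = 3302.555666… → ⌈·⌉ = 3303
j=17: r + 16k = 3511.166777… → ⌈·⌉ = 3512
j=18: r + 17k = 3719.777888… → ⌈·⌉ = 3720

174, 383, 591, 800, 1008, 1217, 1426, 1634, 1843, 2051, 2260, 2469, 2677, 2886, 3094, 3303, 3512, 3720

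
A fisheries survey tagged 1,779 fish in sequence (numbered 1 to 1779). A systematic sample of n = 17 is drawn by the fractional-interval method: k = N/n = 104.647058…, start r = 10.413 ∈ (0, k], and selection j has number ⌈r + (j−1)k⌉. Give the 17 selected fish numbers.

j=1: r + 0k = 10.413 → ⌈·⌉ = 11
j=2: r + 1k = 115.060058… → ⌈·⌉ = 116
j=3: r + 2k = 219.707117… → ⌈·⌉ = 220
j=4: r + 3k = 324.354176… → ⌈·⌉ = 325
j=5: r + 4k = 429.001235… → ⌈·⌉ = 430
j=6: r + 5k = 533.648294… → ⌈·⌉ = 534
j=7: r + 6k = 638.295352… → ⌈·⌉ = 639
j=8: r + 7k = 742.942411… → ⌈·⌉ = 743
j=9: r + 8k = 847.589470… → ⌈·⌉ = 848
j=10: r + 9k = 952.236529… → ⌈·⌉ = 953
j=11: r + 10k = 1056.883588… → ⌈·⌉ = 1057
j=12: r + 11k = 1161.530647… → ⌈·⌉ = 1162
j=13: r + 12k = 1266.177705… → ⌈·⌉ = 1267
j=14: r + 13k = 1370.824764… → ⌈·⌉ = 1371
j=15: r + 14k = 1475.471823… → ⌈·⌉ = 1476
j=16: r + 15k = 1580.118882… → ⌈·⌉ = 1581
j=17: r + 16k = 1684.765941… → ⌈·⌉ = 1685

11, 116, 220, 325, 430, 534, 639, 743, 848, 953, 1057, 1162, 1267, 1371, 1476, 1581, 1685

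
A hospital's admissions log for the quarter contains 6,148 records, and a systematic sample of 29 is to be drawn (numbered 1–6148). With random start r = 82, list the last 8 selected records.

4534, 4746, 4958, 5170, 5382, 5594, 5806, 6018

k = N/n = 6148/29 = 212
22nd selection = 82 + 21×212 = 4534
23rd: 4534 + 212 = 4746
24th: 4746 + 212 = 4958
25th: 4958 + 212 = 5170
26th: 5170 + 212 = 5382
27th: 5382 + 212 = 5594
28th: 5594 + 212 = 5806
29th: 5806 + 212 = 6018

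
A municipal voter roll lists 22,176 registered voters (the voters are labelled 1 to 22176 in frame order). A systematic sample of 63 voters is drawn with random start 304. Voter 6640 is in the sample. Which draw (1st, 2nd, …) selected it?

k = 22176/63 = 352
position = (6640 − 304)/352 + 1 = 6336/352 + 1 = 18 + 1 = 19

19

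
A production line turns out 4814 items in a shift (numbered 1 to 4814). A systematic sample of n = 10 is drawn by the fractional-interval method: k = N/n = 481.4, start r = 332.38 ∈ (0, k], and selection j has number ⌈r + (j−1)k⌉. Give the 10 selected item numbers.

333, 814, 1296, 1777, 2258, 2740, 3221, 3703, 4184, 4665

j=1: r + 0k = 332.38 → ⌈·⌉ = 333
j=2: r + 1k = 813.78 → ⌈·⌉ = 814
j=3: r + 2k = 1295.18 → ⌈·⌉ = 1296
j=4: r + 3k = 1776.58 → ⌈·⌉ = 1777
j=5: r + 4k = 2257.98 → ⌈·⌉ = 2258
j=6: r + 5k = 2739.38 → ⌈·⌉ = 2740
j=7: r + 6k = 3220.78 → ⌈·⌉ = 3221
j=8: r + 7k = 3702.18 → ⌈·⌉ = 3703
j=9: r + 8k = 4183.58 → ⌈·⌉ = 4184
j=10: r + 9k = 4664.98 → ⌈·⌉ = 4665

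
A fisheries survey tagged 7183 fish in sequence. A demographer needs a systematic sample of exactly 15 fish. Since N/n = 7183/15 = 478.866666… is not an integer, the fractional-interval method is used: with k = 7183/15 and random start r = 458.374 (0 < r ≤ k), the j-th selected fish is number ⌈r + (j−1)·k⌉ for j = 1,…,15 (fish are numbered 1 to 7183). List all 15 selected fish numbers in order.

459, 938, 1417, 1895, 2374, 2853, 3332, 3811, 4290, 4769, 5248, 5726, 6205, 6684, 7163

j=1: r + 0k = 458.374 → ⌈·⌉ = 459
j=2: r + 1k = 937.240666… → ⌈·⌉ = 938
j=3: r + 2k = 1416.107333… → ⌈·⌉ = 1417
j=4: r + 3k = 1894.974 → ⌈·⌉ = 1895
j=5: r + 4k = 2373.840666… → ⌈·⌉ = 2374
j=6: r + 5k = 2852.707333… → ⌈·⌉ = 2853
j=7: r + 6k = 3331.574 → ⌈·⌉ = 3332
j=8: r + 7k = 3810.440666… → ⌈·⌉ = 3811
j=9: r + 8k = 4289.307333… → ⌈·⌉ = 4290
j=10: r + 9k = 4768.174 → ⌈·⌉ = 4769
j=11: r + 10k = 5247.040666… → ⌈·⌉ = 5248
j=12: r + 11k = 5725.907333… → ⌈·⌉ = 5726
j=13: r + 12k = 6204.774 → ⌈·⌉ = 6205
j=14: r + 13k = 6683.640666… → ⌈·⌉ = 6684
j=15: r + 14k = 7162.507333… → ⌈·⌉ = 7163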